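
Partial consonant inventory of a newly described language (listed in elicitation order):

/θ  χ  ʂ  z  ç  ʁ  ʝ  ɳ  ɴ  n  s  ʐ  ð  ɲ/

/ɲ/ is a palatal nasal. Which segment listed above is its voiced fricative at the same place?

/ʝ/

The voiced fricative at the same place is a voiced palatal fricative — in this inventory, /ʝ/.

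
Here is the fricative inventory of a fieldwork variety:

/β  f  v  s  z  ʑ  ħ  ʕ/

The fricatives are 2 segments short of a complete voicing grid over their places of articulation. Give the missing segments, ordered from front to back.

place of articulation  voiceless  voiced  
bilabial          —         β       
labiodental       f         v       
alveolar          s         z       
alveolo-palatal   —         ʑ       
pharyngeal        ħ         ʕ       
Gaps, from front to back: bilabial lacks voiceless (/ɸ/); alveolo-palatal lacks voiceless (/ɕ/).

/ɸ/, /ɕ/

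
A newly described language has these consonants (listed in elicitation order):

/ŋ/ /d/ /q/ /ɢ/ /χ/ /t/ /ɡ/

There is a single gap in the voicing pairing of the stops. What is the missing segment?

/k/

alveolar: voiceless /t/, voiced /d/.
velar: voiceless —, voiced /ɡ/.
uvular: voiceless /q/, voiced /ɢ/.
The velar row has no voiceless member, so the gap is the voiceless velar stop /k/.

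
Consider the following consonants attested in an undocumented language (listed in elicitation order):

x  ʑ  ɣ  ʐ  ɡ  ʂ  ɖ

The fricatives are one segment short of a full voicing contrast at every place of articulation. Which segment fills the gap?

place of articulation  voiceless  voiced  
retroflex         ʂ         ʐ       
alveolo-palatal   —         ʑ       
velar             x         ɣ       
The alveolo-palatal row has no voiceless member, so the gap is the voiceless alveolo-palatal fricative /ɕ/.

/ɕ/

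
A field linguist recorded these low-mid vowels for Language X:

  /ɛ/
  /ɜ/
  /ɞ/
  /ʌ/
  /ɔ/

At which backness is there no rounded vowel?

front

front: unrounded /ɛ/, rounded —.
central: unrounded /ɜ/, rounded /ɞ/.
back: unrounded /ʌ/, rounded /ɔ/.
Every backness has a rounded member except front, where /œ/ would be expected.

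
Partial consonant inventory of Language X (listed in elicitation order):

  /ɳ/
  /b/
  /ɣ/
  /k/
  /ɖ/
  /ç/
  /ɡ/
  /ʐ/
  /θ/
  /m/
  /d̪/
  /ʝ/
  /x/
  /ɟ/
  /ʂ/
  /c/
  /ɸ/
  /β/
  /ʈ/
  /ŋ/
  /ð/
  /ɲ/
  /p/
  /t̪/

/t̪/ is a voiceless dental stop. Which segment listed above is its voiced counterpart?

The voiced counterpart is a voiced dental stop — in this inventory, /d̪/.

/d̪/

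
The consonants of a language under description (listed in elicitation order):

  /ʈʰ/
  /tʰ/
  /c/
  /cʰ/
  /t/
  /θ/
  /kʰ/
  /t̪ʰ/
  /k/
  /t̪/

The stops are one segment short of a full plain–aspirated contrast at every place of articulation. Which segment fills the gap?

/ʈ/

Plain: /t̪/ (dental), /t/ (alveolar), /c/ (palatal), /k/ (velar).
Aspirated: /t̪ʰ/ (dental), /tʰ/ (alveolar), /ʈʰ/ (retroflex), /cʰ/ (palatal), /kʰ/ (velar).
The retroflex row has no plain member, so the gap is the plain retroflex stop /ʈ/.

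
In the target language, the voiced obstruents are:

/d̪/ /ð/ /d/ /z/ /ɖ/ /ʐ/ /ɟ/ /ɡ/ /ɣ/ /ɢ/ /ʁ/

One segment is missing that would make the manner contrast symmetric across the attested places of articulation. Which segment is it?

place of articulation  stop      fricative
dental            d̪        ð       
alveolar          d         z       
retroflex         ɖ         ʐ       
palatal           ɟ         —       
velar             ɡ         ɣ       
uvular            ɢ         ʁ       
The palatal row has no fricative member, so the gap is the palatal fricative /ʝ/.

/ʝ/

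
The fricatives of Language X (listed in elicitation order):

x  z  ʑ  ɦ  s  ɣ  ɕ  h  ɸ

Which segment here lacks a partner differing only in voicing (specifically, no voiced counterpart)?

/ɸ/

Alveolar: /s/ ~ /z/
Alveolo-palatal: /ɕ/ ~ /ʑ/
Velar: /x/ ~ /ɣ/
Glottal: /h/ ~ /ɦ/
Bilabial: only /ɸ/ (voiceless); no voiced partner.
So /ɸ/ is the unpaired segment.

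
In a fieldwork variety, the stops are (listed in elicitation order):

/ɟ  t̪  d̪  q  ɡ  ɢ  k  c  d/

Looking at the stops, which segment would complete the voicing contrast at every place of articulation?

dental: voiceless /t̪/, voiced /d̪/.
alveolar: voiceless —, voiced /d/.
palatal: voiceless /c/, voiced /ɟ/.
velar: voiceless /k/, voiced /ɡ/.
uvular: voiceless /q/, voiced /ɢ/.
The alveolar row has no voiceless member, so the gap is the voiceless alveolar stop /t/.

/t/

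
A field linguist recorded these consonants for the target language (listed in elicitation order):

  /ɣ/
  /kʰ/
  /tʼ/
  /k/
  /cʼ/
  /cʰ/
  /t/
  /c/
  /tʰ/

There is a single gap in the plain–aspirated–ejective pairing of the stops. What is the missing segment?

/kʼ/

alveolar: plain /t/, aspirated /tʰ/, ejective /tʼ/.
palatal: plain /c/, aspirated /cʰ/, ejective /cʼ/.
velar: plain /k/, aspirated /kʰ/, ejective —.
The velar row has no ejective member, so the gap is the ejective velar stop /kʼ/.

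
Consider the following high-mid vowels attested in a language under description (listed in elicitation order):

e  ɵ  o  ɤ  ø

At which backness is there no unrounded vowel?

front: unrounded /e/, rounded /ø/.
central: unrounded —, rounded /ɵ/.
back: unrounded /ɤ/, rounded /o/.
Every backness has an unrounded member except central, where /ɘ/ would be expected.

central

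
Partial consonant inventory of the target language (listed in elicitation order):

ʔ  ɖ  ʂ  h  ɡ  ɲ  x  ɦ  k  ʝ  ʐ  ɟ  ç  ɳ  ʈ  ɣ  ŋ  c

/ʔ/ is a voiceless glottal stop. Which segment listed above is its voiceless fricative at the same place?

/h/

The voiceless fricative at the same place is a voiceless glottal fricative — in this inventory, /h/.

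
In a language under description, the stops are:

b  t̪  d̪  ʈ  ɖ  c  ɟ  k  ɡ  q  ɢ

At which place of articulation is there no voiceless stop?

Voiceless: /t̪/ (dental), /ʈ/ (retroflex), /c/ (palatal), /k/ (velar), /q/ (uvular).
Voiced: /b/ (bilabial), /d̪/ (dental), /ɖ/ (retroflex), /ɟ/ (palatal), /ɡ/ (velar), /ɢ/ (uvular).
Every place of articulation has a voiceless member except bilabial, where /p/ would be expected.

bilabial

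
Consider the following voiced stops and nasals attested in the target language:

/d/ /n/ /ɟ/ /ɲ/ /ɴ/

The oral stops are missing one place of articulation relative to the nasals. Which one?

uvular

place of articulation  oral stop  nasal   
alveolar          d         n       
palatal           ɟ         ɲ       
uvular            —         ɴ       
Every place of articulation has an oral stop member except uvular, where /ɢ/ would be expected.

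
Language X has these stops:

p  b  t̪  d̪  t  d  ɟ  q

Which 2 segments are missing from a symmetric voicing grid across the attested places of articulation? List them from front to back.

place of articulation  voiceless  voiced  
bilabial          p         b       
dental            t̪        d̪      
alveolar          t         d       
palatal           —         ɟ       
uvular            q         —       
Gaps, from front to back: palatal lacks voiceless (/c/); uvular lacks voiced (/ɢ/).

/c/, /ɢ/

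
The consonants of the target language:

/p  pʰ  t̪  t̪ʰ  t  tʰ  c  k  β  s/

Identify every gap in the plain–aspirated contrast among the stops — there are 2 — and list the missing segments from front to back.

bilabial: plain /p/, aspirated /pʰ/.
dental: plain /t̪/, aspirated /t̪ʰ/.
alveolar: plain /t/, aspirated /tʰ/.
palatal: plain /c/, aspirated —.
velar: plain /k/, aspirated —.
Gaps, from front to back: palatal lacks aspirated (/cʰ/); velar lacks aspirated (/kʰ/).

/cʰ/, /kʰ/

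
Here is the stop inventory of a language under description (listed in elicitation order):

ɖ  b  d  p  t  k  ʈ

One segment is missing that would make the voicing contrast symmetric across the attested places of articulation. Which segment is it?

/ɡ/

bilabial: voiceless /p/, voiced /b/.
alveolar: voiceless /t/, voiced /d/.
retroflex: voiceless /ʈ/, voiced /ɖ/.
velar: voiceless /k/, voiced —.
The velar row has no voiced member, so the gap is the voiced velar stop /ɡ/.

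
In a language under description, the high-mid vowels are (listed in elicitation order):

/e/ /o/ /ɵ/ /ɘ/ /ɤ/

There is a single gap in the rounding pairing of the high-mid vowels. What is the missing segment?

/ø/

backness          unrounded  rounded 
front             e         —       
central           ɘ         ɵ       
back              ɤ         o       
The front row has no rounded member, so the gap is the front rounded vowel /ø/.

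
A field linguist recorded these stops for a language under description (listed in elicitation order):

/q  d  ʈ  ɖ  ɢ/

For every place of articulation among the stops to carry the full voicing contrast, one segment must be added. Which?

/t/

place of articulation  voiceless  voiced  
alveolar          —         d       
retroflex         ʈ         ɖ       
uvular            q         ɢ       
The alveolar row has no voiceless member, so the gap is the voiceless alveolar stop /t/.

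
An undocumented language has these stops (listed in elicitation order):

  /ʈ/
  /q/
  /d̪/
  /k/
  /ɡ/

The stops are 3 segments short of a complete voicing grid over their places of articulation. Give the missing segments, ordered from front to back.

/t̪/, /ɖ/, /ɢ/

dental: voiceless —, voiced /d̪/.
retroflex: voiceless /ʈ/, voiced —.
velar: voiceless /k/, voiced /ɡ/.
uvular: voiceless /q/, voiced —.
Gaps, from front to back: dental lacks voiceless (/t̪/); retroflex lacks voiced (/ɖ/); uvular lacks voiced (/ɢ/).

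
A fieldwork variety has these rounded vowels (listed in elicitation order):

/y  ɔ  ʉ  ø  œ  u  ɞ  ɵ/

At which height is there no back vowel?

high-mid

high: front /y/, central /ʉ/, back /u/.
high-mid: front /ø/, central /ɵ/, back —.
low-mid: front /œ/, central /ɞ/, back /ɔ/.
Every height has a back member except high-mid, where /o/ would be expected.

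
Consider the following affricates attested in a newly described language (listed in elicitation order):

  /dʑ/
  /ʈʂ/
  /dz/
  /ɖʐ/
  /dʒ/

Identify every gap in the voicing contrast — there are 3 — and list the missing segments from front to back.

/ts/, /tʃ/, /tɕ/

alveolar: voiceless —, voiced /dz/.
postalveolar: voiceless —, voiced /dʒ/.
retroflex: voiceless /ʈʂ/, voiced /ɖʐ/.
alveolo-palatal: voiceless —, voiced /dʑ/.
Gaps, from front to back: alveolar lacks voiceless (/ts/); postalveolar lacks voiceless (/tʃ/); alveolo-palatal lacks voiceless (/tɕ/).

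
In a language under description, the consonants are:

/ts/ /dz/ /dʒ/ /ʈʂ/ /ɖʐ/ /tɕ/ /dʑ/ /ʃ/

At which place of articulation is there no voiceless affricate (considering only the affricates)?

postalveolar

place of articulation  voiceless  voiced  
alveolar          ts        dz      
postalveolar      —         dʒ      
retroflex         ʈʂ        ɖʐ      
alveolo-palatal   tɕ        dʑ      
Every place of articulation has a voiceless member except postalveolar, where /tʃ/ would be expected.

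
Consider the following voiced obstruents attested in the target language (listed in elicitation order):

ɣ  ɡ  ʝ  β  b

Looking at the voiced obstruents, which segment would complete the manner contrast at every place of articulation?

bilabial: stop /b/, fricative /β/.
palatal: stop —, fricative /ʝ/.
velar: stop /ɡ/, fricative /ɣ/.
The palatal row has no stop member, so the gap is the palatal stop /ɟ/.

/ɟ/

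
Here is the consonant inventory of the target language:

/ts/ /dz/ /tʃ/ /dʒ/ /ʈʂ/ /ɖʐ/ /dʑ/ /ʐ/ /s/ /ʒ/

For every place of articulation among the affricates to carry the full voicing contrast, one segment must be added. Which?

alveolar: voiceless /ts/, voiced /dz/.
postalveolar: voiceless /tʃ/, voiced /dʒ/.
retroflex: voiceless /ʈʂ/, voiced /ɖʐ/.
alveolo-palatal: voiceless —, voiced /dʑ/.
The alveolo-palatal row has no voiceless member, so the gap is the voiceless alveolo-palatal affricate /tɕ/.

/tɕ/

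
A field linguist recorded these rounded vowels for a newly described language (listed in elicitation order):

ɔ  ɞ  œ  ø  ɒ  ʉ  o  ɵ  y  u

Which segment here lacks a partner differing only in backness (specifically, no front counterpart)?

High: /y/ ~ /ʉ/ ~ /u/
High-mid: /ø/ ~ /ɵ/ ~ /o/
Low-mid: /œ/ ~ /ɞ/ ~ /ɔ/
Low: only /ɒ/ (back); no front partner.
So /ɒ/ is the unpaired segment.

/ɒ/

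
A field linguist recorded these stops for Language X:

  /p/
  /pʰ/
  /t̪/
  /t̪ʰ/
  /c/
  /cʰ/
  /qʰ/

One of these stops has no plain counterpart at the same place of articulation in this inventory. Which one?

/qʰ/

Bilabial: /p/ ~ /pʰ/
Dental: /t̪/ ~ /t̪ʰ/
Palatal: /c/ ~ /cʰ/
Uvular: only /qʰ/ (aspirated); no plain partner.
So /qʰ/ is the unpaired segment.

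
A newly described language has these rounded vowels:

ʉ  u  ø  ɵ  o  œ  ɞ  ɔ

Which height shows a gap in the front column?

high

high: front —, central /ʉ/, back /u/.
high-mid: front /ø/, central /ɵ/, back /o/.
low-mid: front /œ/, central /ɞ/, back /ɔ/.
Every height has a front member except high, where /y/ would be expected.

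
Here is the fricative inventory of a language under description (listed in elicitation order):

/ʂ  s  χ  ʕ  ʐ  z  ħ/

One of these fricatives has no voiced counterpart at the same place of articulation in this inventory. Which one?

Alveolar: /s/ ~ /z/
Retroflex: /ʂ/ ~ /ʐ/
Pharyngeal: /ħ/ ~ /ʕ/
Uvular: only /χ/ (voiceless); no voiced partner.
So /χ/ is the unpaired segment.

/χ/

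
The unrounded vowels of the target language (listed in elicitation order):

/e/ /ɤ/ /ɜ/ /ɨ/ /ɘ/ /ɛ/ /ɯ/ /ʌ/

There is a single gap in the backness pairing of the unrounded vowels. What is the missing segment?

high: front —, central /ɨ/, back /ɯ/.
high-mid: front /e/, central /ɘ/, back /ɤ/.
low-mid: front /ɛ/, central /ɜ/, back /ʌ/.
The high row has no front member, so the gap is the high front unrounded vowel /i/.

/i/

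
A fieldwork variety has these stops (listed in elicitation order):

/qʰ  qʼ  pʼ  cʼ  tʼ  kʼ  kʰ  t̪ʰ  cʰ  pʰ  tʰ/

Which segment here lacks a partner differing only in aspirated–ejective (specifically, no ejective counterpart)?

/t̪ʰ/

Bilabial: /pʰ/ ~ /pʼ/
Alveolar: /tʰ/ ~ /tʼ/
Palatal: /cʰ/ ~ /cʼ/
Velar: /kʰ/ ~ /kʼ/
Uvular: /qʰ/ ~ /qʼ/
Dental: only /t̪ʰ/ (aspirated); no ejective partner.
So /t̪ʰ/ is the unpaired segment.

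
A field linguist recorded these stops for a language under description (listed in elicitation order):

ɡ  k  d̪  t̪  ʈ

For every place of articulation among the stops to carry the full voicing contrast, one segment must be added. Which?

dental: voiceless /t̪/, voiced /d̪/.
retroflex: voiceless /ʈ/, voiced —.
velar: voiceless /k/, voiced /ɡ/.
The retroflex row has no voiced member, so the gap is the voiced retroflex stop /ɖ/.

/ɖ/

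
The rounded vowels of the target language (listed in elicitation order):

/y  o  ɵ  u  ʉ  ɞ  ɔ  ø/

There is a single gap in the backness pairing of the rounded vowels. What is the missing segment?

/œ/

Front: /y/ (high), /ø/ (high-mid).
Central: /ʉ/ (high), /ɵ/ (high-mid), /ɞ/ (low-mid).
Back: /u/ (high), /o/ (high-mid), /ɔ/ (low-mid).
The low-mid row has no front member, so the gap is the low-mid front rounded vowel /œ/.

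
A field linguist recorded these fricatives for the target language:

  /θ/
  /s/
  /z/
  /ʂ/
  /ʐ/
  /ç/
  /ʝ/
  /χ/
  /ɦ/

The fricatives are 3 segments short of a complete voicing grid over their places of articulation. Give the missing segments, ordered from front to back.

dental: voiceless /θ/, voiced —.
alveolar: voiceless /s/, voiced /z/.
retroflex: voiceless /ʂ/, voiced /ʐ/.
palatal: voiceless /ç/, voiced /ʝ/.
uvular: voiceless /χ/, voiced —.
glottal: voiceless —, voiced /ɦ/.
Gaps, from front to back: dental lacks voiced (/ð/); uvular lacks voiced (/ʁ/); glottal lacks voiceless (/h/).

/ð/, /ʁ/, /h/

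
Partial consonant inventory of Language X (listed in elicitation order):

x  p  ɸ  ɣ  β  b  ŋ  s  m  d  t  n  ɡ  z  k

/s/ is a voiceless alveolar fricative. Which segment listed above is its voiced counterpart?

The voiced counterpart is a voiced alveolar fricative — in this inventory, /z/.

/z/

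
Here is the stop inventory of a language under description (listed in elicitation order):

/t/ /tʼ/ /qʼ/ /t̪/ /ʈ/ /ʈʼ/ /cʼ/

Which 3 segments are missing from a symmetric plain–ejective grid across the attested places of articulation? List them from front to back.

/t̪ʼ/, /c/, /q/

dental: plain /t̪/, ejective —.
alveolar: plain /t/, ejective /tʼ/.
retroflex: plain /ʈ/, ejective /ʈʼ/.
palatal: plain —, ejective /cʼ/.
uvular: plain —, ejective /qʼ/.
Gaps, from front to back: dental lacks ejective (/t̪ʼ/); palatal lacks plain (/c/); uvular lacks plain (/q/).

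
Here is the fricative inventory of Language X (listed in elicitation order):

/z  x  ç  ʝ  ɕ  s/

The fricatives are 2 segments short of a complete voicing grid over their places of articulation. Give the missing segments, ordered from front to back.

/ʑ/, /ɣ/

Voiceless: /s/ (alveolar), /ɕ/ (alveolo-palatal), /ç/ (palatal), /x/ (velar).
Voiced: /z/ (alveolar), /ʝ/ (palatal).
Gaps, from front to back: alveolo-palatal lacks voiced (/ʑ/); velar lacks voiced (/ɣ/).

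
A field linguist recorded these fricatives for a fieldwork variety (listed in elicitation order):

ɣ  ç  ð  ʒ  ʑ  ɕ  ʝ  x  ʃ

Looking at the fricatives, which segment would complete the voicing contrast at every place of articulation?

/θ/

Voiceless: /ʃ/ (postalveolar), /ɕ/ (alveolo-palatal), /ç/ (palatal), /x/ (velar).
Voiced: /ð/ (dental), /ʒ/ (postalveolar), /ʑ/ (alveolo-palatal), /ʝ/ (palatal), /ɣ/ (velar).
The dental row has no voiceless member, so the gap is the voiceless dental fricative /θ/.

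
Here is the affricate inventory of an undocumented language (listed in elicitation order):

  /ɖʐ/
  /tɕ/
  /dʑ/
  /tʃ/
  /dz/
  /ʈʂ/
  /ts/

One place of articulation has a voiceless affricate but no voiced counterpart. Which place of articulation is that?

postalveolar

alveolar: voiceless /ts/, voiced /dz/.
postalveolar: voiceless /tʃ/, voiced —.
retroflex: voiceless /ʈʂ/, voiced /ɖʐ/.
alveolo-palatal: voiceless /tɕ/, voiced /dʑ/.
Every place of articulation has a voiced member except postalveolar, where /dʒ/ would be expected.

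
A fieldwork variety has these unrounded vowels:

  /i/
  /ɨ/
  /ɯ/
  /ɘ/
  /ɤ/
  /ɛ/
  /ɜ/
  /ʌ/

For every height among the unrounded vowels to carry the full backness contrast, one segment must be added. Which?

height            front     central   back    
high              i         ɨ         ɯ       
high-mid          —         ɘ         ɤ       
low-mid           ɛ         ɜ         ʌ       
The high-mid row has no front member, so the gap is the high-mid front unrounded vowel /e/.

/e/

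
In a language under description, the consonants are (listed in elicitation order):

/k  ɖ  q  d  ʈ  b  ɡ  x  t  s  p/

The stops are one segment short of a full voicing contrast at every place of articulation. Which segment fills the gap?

Voiceless: /p/ (bilabial), /t/ (alveolar), /ʈ/ (retroflex), /k/ (velar), /q/ (uvular).
Voiced: /b/ (bilabial), /d/ (alveolar), /ɖ/ (retroflex), /ɡ/ (velar).
The uvular row has no voiced member, so the gap is the voiced uvular stop /ɢ/.

/ɢ/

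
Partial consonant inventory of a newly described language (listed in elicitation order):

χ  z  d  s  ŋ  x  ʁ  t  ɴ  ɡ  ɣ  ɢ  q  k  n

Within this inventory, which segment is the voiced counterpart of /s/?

/z/

/s/ is a voiceless alveolar fricative.
The voiced counterpart is a voiced alveolar fricative — in this inventory, /z/.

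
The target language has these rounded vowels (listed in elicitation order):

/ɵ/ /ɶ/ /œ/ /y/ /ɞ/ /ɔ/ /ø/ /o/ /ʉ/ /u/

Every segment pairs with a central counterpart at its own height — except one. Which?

High: /y/ ~ /ʉ/ ~ /u/
High-mid: /ø/ ~ /ɵ/ ~ /o/
Low-mid: /œ/ ~ /ɞ/ ~ /ɔ/
Low: only /ɶ/ (front); no central partner.
So /ɶ/ is the unpaired segment.

/ɶ/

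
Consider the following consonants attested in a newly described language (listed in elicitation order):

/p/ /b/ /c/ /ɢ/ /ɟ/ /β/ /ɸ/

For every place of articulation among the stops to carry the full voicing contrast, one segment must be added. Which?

place of articulation  voiceless  voiced  
bilabial          p         b       
palatal           c         ɟ       
uvular            —         ɢ       
The uvular row has no voiceless member, so the gap is the voiceless uvular stop /q/.

/q/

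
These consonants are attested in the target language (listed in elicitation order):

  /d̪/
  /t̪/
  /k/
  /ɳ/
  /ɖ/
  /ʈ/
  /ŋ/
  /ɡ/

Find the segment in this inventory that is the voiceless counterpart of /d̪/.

/d̪/ is a voiced dental stop.
The voiceless counterpart is a voiceless dental stop — in this inventory, /t̪/.

/t̪/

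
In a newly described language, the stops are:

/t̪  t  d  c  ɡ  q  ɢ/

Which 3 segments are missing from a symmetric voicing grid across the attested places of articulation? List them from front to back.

dental: voiceless /t̪/, voiced —.
alveolar: voiceless /t/, voiced /d/.
palatal: voiceless /c/, voiced —.
velar: voiceless —, voiced /ɡ/.
uvular: voiceless /q/, voiced /ɢ/.
Gaps, from front to back: dental lacks voiced (/d̪/); palatal lacks voiced (/ɟ/); velar lacks voiceless (/k/).

/d̪/, /ɟ/, /k/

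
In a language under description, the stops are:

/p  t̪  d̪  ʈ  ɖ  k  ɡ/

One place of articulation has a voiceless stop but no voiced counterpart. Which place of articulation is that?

bilabial

bilabial: voiceless /p/, voiced —.
dental: voiceless /t̪/, voiced /d̪/.
retroflex: voiceless /ʈ/, voiced /ɖ/.
velar: voiceless /k/, voiced /ɡ/.
Every place of articulation has a voiced member except bilabial, where /b/ would be expected.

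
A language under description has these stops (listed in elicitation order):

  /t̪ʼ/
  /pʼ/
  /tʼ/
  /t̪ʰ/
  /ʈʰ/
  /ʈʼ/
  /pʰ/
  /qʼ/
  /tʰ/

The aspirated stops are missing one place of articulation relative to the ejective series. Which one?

uvular

place of articulation  aspirated  ejective
bilabial          pʰ        pʼ      
dental            t̪ʰ       t̪ʼ     
alveolar          tʰ        tʼ      
retroflex         ʈʰ        ʈʼ      
uvular            —         qʼ      
Every place of articulation has an aspirated member except uvular, where /qʰ/ would be expected.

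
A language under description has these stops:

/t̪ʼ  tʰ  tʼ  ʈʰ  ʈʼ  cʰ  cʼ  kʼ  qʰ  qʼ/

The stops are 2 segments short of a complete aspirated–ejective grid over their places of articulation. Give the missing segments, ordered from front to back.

/t̪ʰ/, /kʰ/

place of articulation  aspirated  ejective
dental            —         t̪ʼ     
alveolar          tʰ        tʼ      
retroflex         ʈʰ        ʈʼ      
palatal           cʰ        cʼ      
velar             —         kʼ      
uvular            qʰ        qʼ      
Gaps, from front to back: dental lacks aspirated (/t̪ʰ/); velar lacks aspirated (/kʰ/).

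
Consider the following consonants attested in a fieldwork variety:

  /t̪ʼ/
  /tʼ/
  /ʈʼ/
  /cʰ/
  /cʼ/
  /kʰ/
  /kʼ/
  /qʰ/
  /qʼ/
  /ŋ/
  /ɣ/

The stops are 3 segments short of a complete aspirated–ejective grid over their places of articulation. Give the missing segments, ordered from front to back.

dental: aspirated —, ejective /t̪ʼ/.
alveolar: aspirated —, ejective /tʼ/.
retroflex: aspirated —, ejective /ʈʼ/.
palatal: aspirated /cʰ/, ejective /cʼ/.
velar: aspirated /kʰ/, ejective /kʼ/.
uvular: aspirated /qʰ/, ejective /qʼ/.
Gaps, from front to back: dental lacks aspirated (/t̪ʰ/); alveolar lacks aspirated (/tʰ/); retroflex lacks aspirated (/ʈʰ/).

/t̪ʰ/, /tʰ/, /ʈʰ/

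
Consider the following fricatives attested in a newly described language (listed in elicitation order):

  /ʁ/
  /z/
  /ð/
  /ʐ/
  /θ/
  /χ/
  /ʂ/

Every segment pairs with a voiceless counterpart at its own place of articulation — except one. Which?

/z/

Dental: /θ/ ~ /ð/
Retroflex: /ʂ/ ~ /ʐ/
Uvular: /χ/ ~ /ʁ/
Alveolar: only /z/ (voiced); no voiceless partner.
So /z/ is the unpaired segment.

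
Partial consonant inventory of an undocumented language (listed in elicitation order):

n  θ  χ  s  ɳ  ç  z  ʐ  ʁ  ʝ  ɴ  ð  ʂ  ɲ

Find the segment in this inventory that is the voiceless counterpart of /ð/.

/θ/

/ð/ is a voiced dental fricative.
The voiceless counterpart is a voiceless dental fricative — in this inventory, /θ/.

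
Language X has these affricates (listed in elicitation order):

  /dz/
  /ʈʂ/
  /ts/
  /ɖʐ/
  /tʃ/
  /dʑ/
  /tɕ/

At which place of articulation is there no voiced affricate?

place of articulation  voiceless  voiced  
alveolar          ts        dz      
postalveolar      tʃ        —       
retroflex         ʈʂ        ɖʐ      
alveolo-palatal   tɕ        dʑ      
Every place of articulation has a voiced member except postalveolar, where /dʒ/ would be expected.

postalveolar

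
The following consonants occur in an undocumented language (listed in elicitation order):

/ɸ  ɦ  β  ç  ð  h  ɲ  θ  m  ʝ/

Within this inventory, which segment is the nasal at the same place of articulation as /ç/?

/ç/ is a voiceless palatal fricative.
The nasal at the same place is a palatal nasal — in this inventory, /ɲ/.

/ɲ/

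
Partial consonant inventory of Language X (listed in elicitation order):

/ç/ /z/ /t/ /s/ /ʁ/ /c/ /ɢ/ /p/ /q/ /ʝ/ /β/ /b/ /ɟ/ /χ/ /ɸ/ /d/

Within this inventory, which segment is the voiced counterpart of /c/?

/ɟ/

/c/ is a voiceless palatal stop.
The voiced counterpart is a voiced palatal stop — in this inventory, /ɟ/.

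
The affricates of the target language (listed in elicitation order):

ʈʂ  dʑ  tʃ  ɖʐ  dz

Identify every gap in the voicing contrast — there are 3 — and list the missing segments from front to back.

Voiceless: /tʃ/ (postalveolar), /ʈʂ/ (retroflex).
Voiced: /dz/ (alveolar), /ɖʐ/ (retroflex), /dʑ/ (alveolo-palatal).
Gaps, from front to back: alveolar lacks voiceless (/ts/); postalveolar lacks voiced (/dʒ/); alveolo-palatal lacks voiceless (/tɕ/).

/ts/, /dʒ/, /tɕ/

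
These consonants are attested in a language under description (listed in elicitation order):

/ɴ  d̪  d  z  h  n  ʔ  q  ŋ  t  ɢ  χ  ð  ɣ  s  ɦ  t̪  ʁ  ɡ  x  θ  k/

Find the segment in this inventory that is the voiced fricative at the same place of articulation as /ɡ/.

/ɣ/

/ɡ/ is a voiced velar stop.
The voiced fricative at the same place is a voiced velar fricative — in this inventory, /ɣ/.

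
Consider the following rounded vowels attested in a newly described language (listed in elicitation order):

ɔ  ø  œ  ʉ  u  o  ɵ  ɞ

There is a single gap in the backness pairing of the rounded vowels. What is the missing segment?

Front: /ø/ (high-mid), /œ/ (low-mid).
Central: /ʉ/ (high), /ɵ/ (high-mid), /ɞ/ (low-mid).
Back: /u/ (high), /o/ (high-mid), /ɔ/ (low-mid).
The high row has no front member, so the gap is the high front rounded vowel /y/.

/y/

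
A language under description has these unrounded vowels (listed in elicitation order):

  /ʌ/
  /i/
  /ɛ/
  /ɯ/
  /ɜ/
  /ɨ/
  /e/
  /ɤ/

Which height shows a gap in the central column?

high-mid

height            front     central   back    
high              i         ɨ         ɯ       
high-mid          e         —         ɤ       
low-mid           ɛ         ɜ         ʌ       
Every height has a central member except high-mid, where /ɘ/ would be expected.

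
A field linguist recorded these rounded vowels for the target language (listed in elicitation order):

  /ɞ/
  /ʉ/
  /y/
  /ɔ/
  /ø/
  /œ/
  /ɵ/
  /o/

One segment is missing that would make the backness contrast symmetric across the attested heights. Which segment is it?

high: front /y/, central /ʉ/, back —.
high-mid: front /ø/, central /ɵ/, back /o/.
low-mid: front /œ/, central /ɞ/, back /ɔ/.
The high row has no back member, so the gap is the high back rounded vowel /u/.

/u/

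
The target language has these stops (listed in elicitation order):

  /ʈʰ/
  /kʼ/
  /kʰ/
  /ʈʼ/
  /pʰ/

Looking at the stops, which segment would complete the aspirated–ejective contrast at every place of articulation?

/pʼ/

place of articulation  aspirated  ejective
bilabial          pʰ        —       
retroflex         ʈʰ        ʈʼ      
velar             kʰ        kʼ      
The bilabial row has no ejective member, so the gap is the ejective bilabial stop /pʼ/.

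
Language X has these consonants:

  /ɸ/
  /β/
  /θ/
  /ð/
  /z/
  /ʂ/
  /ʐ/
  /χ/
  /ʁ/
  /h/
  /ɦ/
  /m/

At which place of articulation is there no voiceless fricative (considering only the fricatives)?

bilabial: voiceless /ɸ/, voiced /β/.
dental: voiceless /θ/, voiced /ð/.
alveolar: voiceless —, voiced /z/.
retroflex: voiceless /ʂ/, voiced /ʐ/.
uvular: voiceless /χ/, voiced /ʁ/.
glottal: voiceless /h/, voiced /ɦ/.
Every place of articulation has a voiceless member except alveolar, where /s/ would be expected.

alveolar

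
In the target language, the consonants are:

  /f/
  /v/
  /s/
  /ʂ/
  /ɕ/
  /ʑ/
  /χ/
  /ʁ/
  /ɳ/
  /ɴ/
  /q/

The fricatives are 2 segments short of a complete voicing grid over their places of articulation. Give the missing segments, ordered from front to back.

/z/, /ʐ/

Voiceless: /f/ (labiodental), /s/ (alveolar), /ʂ/ (retroflex), /ɕ/ (alveolo-palatal), /χ/ (uvular).
Voiced: /v/ (labiodental), /ʑ/ (alveolo-palatal), /ʁ/ (uvular).
Gaps, from front to back: alveolar lacks voiced (/z/); retroflex lacks voiced (/ʐ/).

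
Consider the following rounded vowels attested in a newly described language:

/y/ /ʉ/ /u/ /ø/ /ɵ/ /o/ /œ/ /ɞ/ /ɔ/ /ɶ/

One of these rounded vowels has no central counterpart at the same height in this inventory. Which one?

/ɶ/

High: /y/ ~ /ʉ/ ~ /u/
High-mid: /ø/ ~ /ɵ/ ~ /o/
Low-mid: /œ/ ~ /ɞ/ ~ /ɔ/
Low: only /ɶ/ (front); no central partner.
So /ɶ/ is the unpaired segment.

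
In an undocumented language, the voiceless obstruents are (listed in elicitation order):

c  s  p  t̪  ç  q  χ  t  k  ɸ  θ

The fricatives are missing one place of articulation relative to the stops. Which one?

velar

Stop: /p/ (bilabial), /t̪/ (dental), /t/ (alveolar), /c/ (palatal), /k/ (velar), /q/ (uvular).
Fricative: /ɸ/ (bilabial), /θ/ (dental), /s/ (alveolar), /ç/ (palatal), /χ/ (uvular).
Every place of articulation has a fricative member except velar, where /x/ would be expected.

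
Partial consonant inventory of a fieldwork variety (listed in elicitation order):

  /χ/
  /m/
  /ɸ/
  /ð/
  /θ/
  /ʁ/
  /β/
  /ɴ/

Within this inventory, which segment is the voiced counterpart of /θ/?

/θ/ is a voiceless dental fricative.
The voiced counterpart is a voiced dental fricative — in this inventory, /ð/.

/ð/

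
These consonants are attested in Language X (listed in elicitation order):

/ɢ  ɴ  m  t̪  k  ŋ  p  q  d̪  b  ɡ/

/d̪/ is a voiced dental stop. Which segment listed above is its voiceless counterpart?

The voiceless counterpart is a voiceless dental stop — in this inventory, /t̪/.

/t̪/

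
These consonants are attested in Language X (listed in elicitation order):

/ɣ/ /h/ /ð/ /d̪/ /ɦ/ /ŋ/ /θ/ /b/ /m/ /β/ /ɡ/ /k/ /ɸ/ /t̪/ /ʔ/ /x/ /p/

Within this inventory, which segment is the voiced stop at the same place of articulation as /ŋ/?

/ŋ/ is a velar nasal.
The voiced stop at the same place is a voiced velar stop — in this inventory, /ɡ/.

/ɡ/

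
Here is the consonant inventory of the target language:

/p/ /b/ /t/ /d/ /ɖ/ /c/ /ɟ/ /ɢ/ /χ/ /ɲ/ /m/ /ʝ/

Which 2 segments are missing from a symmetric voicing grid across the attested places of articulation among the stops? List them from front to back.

place of articulation  voiceless  voiced  
bilabial          p         b       
alveolar          t         d       
retroflex         —         ɖ       
palatal           c         ɟ       
uvular            —         ɢ       
Gaps, from front to back: retroflex lacks voiceless (/ʈ/); uvular lacks voiceless (/q/).

/ʈ/, /q/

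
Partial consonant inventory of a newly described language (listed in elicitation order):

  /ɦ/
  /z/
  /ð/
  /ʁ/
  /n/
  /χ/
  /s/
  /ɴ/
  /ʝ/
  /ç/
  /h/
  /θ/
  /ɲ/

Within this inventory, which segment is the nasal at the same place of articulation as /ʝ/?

/ɲ/

/ʝ/ is a voiced palatal fricative.
The nasal at the same place is a palatal nasal — in this inventory, /ɲ/.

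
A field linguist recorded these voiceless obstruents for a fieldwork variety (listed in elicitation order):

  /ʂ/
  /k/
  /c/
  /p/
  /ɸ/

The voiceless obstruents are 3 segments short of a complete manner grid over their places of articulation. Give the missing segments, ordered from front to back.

bilabial: stop /p/, fricative /ɸ/.
retroflex: stop —, fricative /ʂ/.
palatal: stop /c/, fricative —.
velar: stop /k/, fricative —.
Gaps, from front to back: retroflex lacks stop (/ʈ/); palatal lacks fricative (/ç/); velar lacks fricative (/x/).

/ʈ/, /ç/, /x/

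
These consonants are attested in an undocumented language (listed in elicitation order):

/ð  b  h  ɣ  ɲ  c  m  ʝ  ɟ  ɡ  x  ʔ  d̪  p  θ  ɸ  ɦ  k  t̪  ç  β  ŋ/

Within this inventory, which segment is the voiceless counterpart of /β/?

/ɸ/

/β/ is a voiced bilabial fricative.
The voiceless counterpart is a voiceless bilabial fricative — in this inventory, /ɸ/.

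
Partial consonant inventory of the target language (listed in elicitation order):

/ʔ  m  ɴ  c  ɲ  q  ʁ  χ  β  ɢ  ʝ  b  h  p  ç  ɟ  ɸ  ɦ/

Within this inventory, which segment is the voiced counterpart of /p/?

/b/

/p/ is a voiceless bilabial stop.
The voiced counterpart is a voiced bilabial stop — in this inventory, /b/.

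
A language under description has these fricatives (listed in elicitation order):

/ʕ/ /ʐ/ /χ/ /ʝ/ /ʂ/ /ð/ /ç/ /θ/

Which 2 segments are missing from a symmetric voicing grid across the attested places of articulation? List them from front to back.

/ʁ/, /ħ/

dental: voiceless /θ/, voiced /ð/.
retroflex: voiceless /ʂ/, voiced /ʐ/.
palatal: voiceless /ç/, voiced /ʝ/.
uvular: voiceless /χ/, voiced —.
pharyngeal: voiceless —, voiced /ʕ/.
Gaps, from front to back: uvular lacks voiced (/ʁ/); pharyngeal lacks voiceless (/ħ/).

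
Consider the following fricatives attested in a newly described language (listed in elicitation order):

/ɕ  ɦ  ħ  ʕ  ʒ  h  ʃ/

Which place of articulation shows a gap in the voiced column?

alveolo-palatal

place of articulation  voiceless  voiced  
postalveolar      ʃ         ʒ       
alveolo-palatal   ɕ         —       
pharyngeal        ħ         ʕ       
glottal           h         ɦ       
Every place of articulation has a voiced member except alveolo-palatal, where /ʑ/ would be expected.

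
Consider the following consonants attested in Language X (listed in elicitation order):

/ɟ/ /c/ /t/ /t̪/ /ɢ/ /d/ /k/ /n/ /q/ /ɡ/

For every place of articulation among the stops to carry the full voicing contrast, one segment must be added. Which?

/d̪/

place of articulation  voiceless  voiced  
dental            t̪        —       
alveolar          t         d       
palatal           c         ɟ       
velar             k         ɡ       
uvular            q         ɢ       
The dental row has no voiced member, so the gap is the voiced dental stop /d̪/.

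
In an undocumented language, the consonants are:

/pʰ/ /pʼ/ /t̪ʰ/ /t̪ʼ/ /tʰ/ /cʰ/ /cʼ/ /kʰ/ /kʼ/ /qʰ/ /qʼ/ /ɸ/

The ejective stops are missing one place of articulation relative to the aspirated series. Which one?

place of articulation  aspirated  ejective
bilabial          pʰ        pʼ      
dental            t̪ʰ       t̪ʼ     
alveolar          tʰ        —       
palatal           cʰ        cʼ      
velar             kʰ        kʼ      
uvular            qʰ        qʼ      
Every place of articulation has an ejective member except alveolar, where /tʼ/ would be expected.

alveolar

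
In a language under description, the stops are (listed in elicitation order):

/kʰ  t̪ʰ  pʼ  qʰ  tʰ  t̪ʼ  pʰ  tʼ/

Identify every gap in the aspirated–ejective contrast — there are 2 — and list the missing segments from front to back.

/kʼ/, /qʼ/

place of articulation  aspirated  ejective
bilabial          pʰ        pʼ      
dental            t̪ʰ       t̪ʼ     
alveolar          tʰ        tʼ      
velar             kʰ        —       
uvular            qʰ        —       
Gaps, from front to back: velar lacks ejective (/kʼ/); uvular lacks ejective (/qʼ/).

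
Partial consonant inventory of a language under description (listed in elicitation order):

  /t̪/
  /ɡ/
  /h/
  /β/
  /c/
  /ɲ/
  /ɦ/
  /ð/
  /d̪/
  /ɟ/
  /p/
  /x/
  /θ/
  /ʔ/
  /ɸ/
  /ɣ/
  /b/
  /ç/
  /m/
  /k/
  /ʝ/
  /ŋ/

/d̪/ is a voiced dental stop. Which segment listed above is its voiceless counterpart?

The voiceless counterpart is a voiceless dental stop — in this inventory, /t̪/.

/t̪/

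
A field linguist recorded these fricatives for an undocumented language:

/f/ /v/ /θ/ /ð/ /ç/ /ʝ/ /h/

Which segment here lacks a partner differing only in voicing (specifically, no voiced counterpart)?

Labiodental: /f/ ~ /v/
Dental: /θ/ ~ /ð/
Palatal: /ç/ ~ /ʝ/
Glottal: only /h/ (voiceless); no voiced partner.
So /h/ is the unpaired segment.

/h/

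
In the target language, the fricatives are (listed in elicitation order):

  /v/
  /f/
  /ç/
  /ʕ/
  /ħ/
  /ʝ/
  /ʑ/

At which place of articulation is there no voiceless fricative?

place of articulation  voiceless  voiced  
labiodental       f         v       
alveolo-palatal   —         ʑ       
palatal           ç         ʝ       
pharyngeal        ħ         ʕ       
Every place of articulation has a voiceless member except alveolo-palatal, where /ɕ/ would be expected.

alveolo-palatal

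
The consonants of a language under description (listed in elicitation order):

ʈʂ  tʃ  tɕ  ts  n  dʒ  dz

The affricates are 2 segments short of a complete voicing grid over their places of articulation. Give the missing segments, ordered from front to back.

Voiceless: /ts/ (alveolar), /tʃ/ (postalveolar), /ʈʂ/ (retroflex), /tɕ/ (alveolo-palatal).
Voiced: /dz/ (alveolar), /dʒ/ (postalveolar).
Gaps, from front to back: retroflex lacks voiced (/ɖʐ/); alveolo-palatal lacks voiced (/dʑ/).

/ɖʐ/, /dʑ/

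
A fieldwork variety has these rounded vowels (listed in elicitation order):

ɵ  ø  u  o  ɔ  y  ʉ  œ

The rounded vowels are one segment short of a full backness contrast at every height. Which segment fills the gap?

/ɞ/

Front: /y/ (high), /ø/ (high-mid), /œ/ (low-mid).
Central: /ʉ/ (high), /ɵ/ (high-mid).
Back: /u/ (high), /o/ (high-mid), /ɔ/ (low-mid).
The low-mid row has no central member, so the gap is the low-mid central rounded vowel /ɞ/.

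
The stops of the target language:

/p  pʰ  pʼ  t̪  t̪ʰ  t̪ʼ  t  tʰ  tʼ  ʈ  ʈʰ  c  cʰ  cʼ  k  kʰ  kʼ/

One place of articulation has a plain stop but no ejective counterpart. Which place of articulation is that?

bilabial: plain /p/, aspirated /pʰ/, ejective /pʼ/.
dental: plain /t̪/, aspirated /t̪ʰ/, ejective /t̪ʼ/.
alveolar: plain /t/, aspirated /tʰ/, ejective /tʼ/.
retroflex: plain /ʈ/, aspirated /ʈʰ/, ejective —.
palatal: plain /c/, aspirated /cʰ/, ejective /cʼ/.
velar: plain /k/, aspirated /kʰ/, ejective /kʼ/.
Every place of articulation has an ejective member except retroflex, where /ʈʼ/ would be expected.

retroflex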